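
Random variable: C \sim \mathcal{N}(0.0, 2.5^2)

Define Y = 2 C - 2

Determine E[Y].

For Y = 2C - 2:
E[Y] = 2 * E[C] - 2
E[C] = 0.0 = 0
E[Y] = 2 * 0 - 2 = -2

-2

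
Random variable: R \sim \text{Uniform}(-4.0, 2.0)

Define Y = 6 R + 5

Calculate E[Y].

For Y = 6R + 5:
E[Y] = 6 * E[R] + 5
E[R] = (-4 + 2)/2 = -1
E[Y] = 6 * (-1) + 5 = -1

-1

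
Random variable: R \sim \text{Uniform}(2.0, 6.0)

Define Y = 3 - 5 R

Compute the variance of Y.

For Y = aR + b: Var(Y) = a² * Var(R)
Var(R) = (6 - 2)^2/12 = 1.3333333
Var(Y) = (-5)² * 1.3333333 = 25 * 1.3333333 = 33.333333

33.333333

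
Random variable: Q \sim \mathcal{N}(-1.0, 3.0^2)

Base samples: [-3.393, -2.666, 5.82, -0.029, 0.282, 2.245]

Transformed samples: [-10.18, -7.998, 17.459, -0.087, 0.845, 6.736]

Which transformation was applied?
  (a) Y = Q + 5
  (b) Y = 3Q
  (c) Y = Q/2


Checking option (b) Y = 3Q:
  Q = -3.393 -> Y = -10.18 ✓
  Q = -2.666 -> Y = -7.998 ✓
  Q = 5.82 -> Y = 17.459 ✓
All samples match this transformation.

(b) 3Q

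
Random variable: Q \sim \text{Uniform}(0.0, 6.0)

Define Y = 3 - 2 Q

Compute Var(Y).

For Y = aQ + b: Var(Y) = a² * Var(Q)
Var(Q) = (6 - 0)^2/12 = 3
Var(Y) = (-2)² * 3 = 4 * 3 = 12

12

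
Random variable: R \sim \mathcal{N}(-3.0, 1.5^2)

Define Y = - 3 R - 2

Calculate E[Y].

For Y = -3R - 2:
E[Y] = -3 * E[R] - 2
E[R] = -3.0 = -3
E[Y] = -3 * (-3) - 2 = 7

7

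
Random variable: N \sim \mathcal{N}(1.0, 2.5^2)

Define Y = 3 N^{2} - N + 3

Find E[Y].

E[Y] = 3*E[N²] - 1*E[N] + 3
E[N] = 1
E[N²] = Var(N) + (E[N])² = 6.25 + 1 = 7.25
E[Y] = 3*7.25 - 1*1 + 3 = 23.75

23.75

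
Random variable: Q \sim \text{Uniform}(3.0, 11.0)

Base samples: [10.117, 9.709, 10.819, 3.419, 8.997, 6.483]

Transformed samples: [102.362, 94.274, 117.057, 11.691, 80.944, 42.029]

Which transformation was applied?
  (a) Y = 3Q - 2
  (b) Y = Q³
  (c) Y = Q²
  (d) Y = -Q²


Checking option (c) Y = Q²:
  Q = 10.117 -> Y = 102.362 ✓
  Q = 9.709 -> Y = 94.274 ✓
  Q = 10.819 -> Y = 117.057 ✓
All samples match this transformation.

(c) Q²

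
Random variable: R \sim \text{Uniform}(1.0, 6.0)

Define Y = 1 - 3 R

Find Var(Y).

For Y = aR + b: Var(Y) = a² * Var(R)
Var(R) = (6 - 1)^2/12 = 2.0833333
Var(Y) = (-3)² * 2.0833333 = 9 * 2.0833333 = 18.75

18.75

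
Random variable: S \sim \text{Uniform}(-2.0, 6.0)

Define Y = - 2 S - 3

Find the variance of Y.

For Y = aS + b: Var(Y) = a² * Var(S)
Var(S) = (6 + 2)^2/12 = 5.3333333
Var(Y) = (-2)² * 5.3333333 = 4 * 5.3333333 = 21.333333

21.333333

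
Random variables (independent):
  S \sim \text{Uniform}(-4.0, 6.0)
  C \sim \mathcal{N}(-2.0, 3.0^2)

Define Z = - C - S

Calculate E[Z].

E[Z] = -1*E[S] - 1*E[C]
E[S] = 1
E[C] = -2
E[Z] = -1*1 - 1*(-2) = 1

1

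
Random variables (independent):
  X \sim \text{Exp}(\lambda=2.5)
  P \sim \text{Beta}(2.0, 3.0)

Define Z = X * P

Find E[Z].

For independent RVs: E[XY] = E[X]*E[Y]
E[X] = 0.4
E[P] = 0.4
E[Z] = 0.4 * 0.4 = 0.16

0.16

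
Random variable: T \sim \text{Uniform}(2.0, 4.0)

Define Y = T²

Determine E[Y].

E[T²] = Var(T) + (E[T])² = 0.33333333 + 9 = 9.3333333

9.3333333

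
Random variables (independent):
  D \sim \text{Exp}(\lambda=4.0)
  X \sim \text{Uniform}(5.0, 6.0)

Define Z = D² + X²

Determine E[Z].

E[Z] = E[D²] + E[X²]
E[D²] = Var(D) + E[D]² = 0.0625 + 0.0625 = 0.125
E[X²] = Var(X) + E[X]² = 0.083333333 + 30.25 = 30.333333
E[Z] = 0.125 + 30.333333 = 30.458333

30.458333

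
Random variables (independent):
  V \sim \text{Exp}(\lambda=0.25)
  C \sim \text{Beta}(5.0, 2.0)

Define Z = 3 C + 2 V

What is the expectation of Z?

E[Z] = 2*E[V] + 3*E[C]
E[V] = 4
E[C] = 0.71428571
E[Z] = 2*4 + 3*0.71428571 = 10.142857

10.142857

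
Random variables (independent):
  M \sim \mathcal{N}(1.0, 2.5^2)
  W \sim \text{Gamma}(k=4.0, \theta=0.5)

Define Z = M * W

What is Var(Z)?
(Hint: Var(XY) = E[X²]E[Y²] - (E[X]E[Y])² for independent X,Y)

Var(XY) = E[X²]E[Y²] - (E[X]E[Y])²
E[M] = 1, Var(M) = 6.25
E[W] = 2, Var(W) = 1
E[M²] = 6.25 + 1² = 7.25
E[W²] = 1 + 2² = 5
Var(Z) = 7.25*5 - (1*2)²
= 36.25 - 4 = 32.25

32.25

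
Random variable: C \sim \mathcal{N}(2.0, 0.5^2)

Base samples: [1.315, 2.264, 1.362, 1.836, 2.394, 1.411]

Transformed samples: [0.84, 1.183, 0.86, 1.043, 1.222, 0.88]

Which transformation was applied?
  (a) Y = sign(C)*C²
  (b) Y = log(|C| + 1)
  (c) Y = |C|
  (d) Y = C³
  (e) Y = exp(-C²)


Checking option (b) Y = log(|C| + 1):
  C = 1.315 -> Y = 0.84 ✓
  C = 2.264 -> Y = 1.183 ✓
  C = 1.362 -> Y = 0.86 ✓
All samples match this transformation.

(b) log(|C| + 1)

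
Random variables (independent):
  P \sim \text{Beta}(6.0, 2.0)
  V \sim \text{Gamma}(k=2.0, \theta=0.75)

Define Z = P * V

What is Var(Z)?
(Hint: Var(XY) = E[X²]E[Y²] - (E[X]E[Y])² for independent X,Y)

Var(XY) = E[X²]E[Y²] - (E[X]E[Y])²
E[P] = 0.75, Var(P) = 0.020833333
E[V] = 1.5, Var(V) = 1.125
E[P²] = 0.020833333 + 0.75² = 0.58333333
E[V²] = 1.125 + 1.5² = 3.375
Var(Z) = 0.58333333*3.375 - (0.75*1.5)²
= 1.96875 - 1.265625 = 0.703125

0.703125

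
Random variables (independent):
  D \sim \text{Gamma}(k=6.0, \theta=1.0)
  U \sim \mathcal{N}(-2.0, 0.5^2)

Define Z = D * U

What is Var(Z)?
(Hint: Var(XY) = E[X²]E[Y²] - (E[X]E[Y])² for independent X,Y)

Var(XY) = E[X²]E[Y²] - (E[X]E[Y])²
E[D] = 6, Var(D) = 6
E[U] = -2, Var(U) = 0.25
E[D²] = 6 + 6² = 42
E[U²] = 0.25 + (-2)² = 4.25
Var(Z) = 42*4.25 - (6*(-2))²
= 178.5 - 144 = 34.5

34.5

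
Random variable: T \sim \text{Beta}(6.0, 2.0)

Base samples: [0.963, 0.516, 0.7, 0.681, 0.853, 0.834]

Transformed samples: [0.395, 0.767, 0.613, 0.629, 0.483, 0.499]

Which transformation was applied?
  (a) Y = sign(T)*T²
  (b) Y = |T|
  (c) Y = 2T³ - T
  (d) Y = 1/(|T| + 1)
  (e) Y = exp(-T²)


Checking option (e) Y = exp(-T²):
  T = 0.963 -> Y = 0.395 ✓
  T = 0.516 -> Y = 0.767 ✓
  T = 0.7 -> Y = 0.613 ✓
All samples match this transformation.

(e) exp(-T²)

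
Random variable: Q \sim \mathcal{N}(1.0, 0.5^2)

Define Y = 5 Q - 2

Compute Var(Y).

For Y = aQ + b: Var(Y) = a² * Var(Q)
Var(Q) = 0.5^2 = 0.25
Var(Y) = 5² * 0.25 = 25 * 0.25 = 6.25

6.25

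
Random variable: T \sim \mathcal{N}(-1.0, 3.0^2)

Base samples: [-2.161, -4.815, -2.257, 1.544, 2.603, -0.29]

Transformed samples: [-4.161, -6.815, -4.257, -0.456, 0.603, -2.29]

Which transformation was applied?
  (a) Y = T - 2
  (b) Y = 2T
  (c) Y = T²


Checking option (a) Y = T - 2:
  T = -2.161 -> Y = -4.161 ✓
  T = -4.815 -> Y = -6.815 ✓
  T = -2.257 -> Y = -4.257 ✓
All samples match this transformation.

(a) T - 2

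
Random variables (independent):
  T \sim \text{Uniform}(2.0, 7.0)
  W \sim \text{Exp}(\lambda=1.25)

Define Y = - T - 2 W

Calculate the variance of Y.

For independent RVs: Var(aX + bY) = a²Var(X) + b²Var(Y)
Var(T) = 2.0833333
Var(W) = 0.64
Var(Y) = (-1)²*2.0833333 + (-2)²*0.64
= 1*2.0833333 + 4*0.64 = 4.6433333

4.6433333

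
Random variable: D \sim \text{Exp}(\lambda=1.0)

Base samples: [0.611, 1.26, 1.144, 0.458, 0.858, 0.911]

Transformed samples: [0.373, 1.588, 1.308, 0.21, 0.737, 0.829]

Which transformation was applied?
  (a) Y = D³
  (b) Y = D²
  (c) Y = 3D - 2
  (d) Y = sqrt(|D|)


Checking option (b) Y = D²:
  D = 0.611 -> Y = 0.373 ✓
  D = 1.26 -> Y = 1.588 ✓
  D = 1.144 -> Y = 1.308 ✓
All samples match this transformation.

(b) D²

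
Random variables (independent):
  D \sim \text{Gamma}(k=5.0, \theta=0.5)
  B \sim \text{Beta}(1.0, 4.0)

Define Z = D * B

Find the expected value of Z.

For independent RVs: E[XY] = E[X]*E[Y]
E[D] = 2.5
E[B] = 0.2
E[Z] = 2.5 * 0.2 = 0.5

0.5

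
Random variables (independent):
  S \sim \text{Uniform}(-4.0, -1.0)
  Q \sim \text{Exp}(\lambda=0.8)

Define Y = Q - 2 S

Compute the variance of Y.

For independent RVs: Var(aX + bY) = a²Var(X) + b²Var(Y)
Var(S) = 0.75
Var(Q) = 1.5625
Var(Y) = (-2)²*0.75 + 1²*1.5625
= 4*0.75 + 1*1.5625 = 4.5625

4.5625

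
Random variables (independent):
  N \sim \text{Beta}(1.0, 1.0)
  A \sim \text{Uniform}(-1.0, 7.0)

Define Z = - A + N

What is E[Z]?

E[Z] = 1*E[N] - 1*E[A]
E[N] = 0.5
E[A] = 3
E[Z] = 1*0.5 - 1*3 = -2.5

-2.5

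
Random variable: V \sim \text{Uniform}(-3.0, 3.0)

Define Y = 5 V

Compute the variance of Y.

For Y = aV + b: Var(Y) = a² * Var(V)
Var(V) = (3 + 3)^2/12 = 3
Var(Y) = 5² * 3 = 25 * 3 = 75

75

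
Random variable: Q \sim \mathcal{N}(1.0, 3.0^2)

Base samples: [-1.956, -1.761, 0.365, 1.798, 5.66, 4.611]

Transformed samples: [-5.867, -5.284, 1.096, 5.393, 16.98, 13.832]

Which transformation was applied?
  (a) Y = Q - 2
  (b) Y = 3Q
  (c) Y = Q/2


Checking option (b) Y = 3Q:
  Q = -1.956 -> Y = -5.867 ✓
  Q = -1.761 -> Y = -5.284 ✓
  Q = 0.365 -> Y = 1.096 ✓
All samples match this transformation.

(b) 3Q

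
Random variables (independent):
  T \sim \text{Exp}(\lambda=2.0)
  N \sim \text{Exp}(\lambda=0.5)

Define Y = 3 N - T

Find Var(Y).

For independent RVs: Var(aX + bY) = a²Var(X) + b²Var(Y)
Var(T) = 0.25
Var(N) = 4
Var(Y) = (-1)²*0.25 + 3²*4
= 1*0.25 + 9*4 = 36.25

36.25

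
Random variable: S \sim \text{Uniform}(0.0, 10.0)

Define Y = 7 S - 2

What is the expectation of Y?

For Y = 7S - 2:
E[Y] = 7 * E[S] - 2
E[S] = (0 + 10)/2 = 5
E[Y] = 7 * 5 - 2 = 33

33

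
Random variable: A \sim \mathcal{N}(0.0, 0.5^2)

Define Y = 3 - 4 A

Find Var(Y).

For Y = aA + b: Var(Y) = a² * Var(A)
Var(A) = 0.5^2 = 0.25
Var(Y) = (-4)² * 0.25 = 16 * 0.25 = 4

4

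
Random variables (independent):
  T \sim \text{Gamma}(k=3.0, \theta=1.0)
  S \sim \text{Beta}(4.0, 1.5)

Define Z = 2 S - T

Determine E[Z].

E[Z] = -1*E[T] + 2*E[S]
E[T] = 3
E[S] = 0.72727273
E[Z] = -1*3 + 2*0.72727273 = -1.5454545

-1.5454545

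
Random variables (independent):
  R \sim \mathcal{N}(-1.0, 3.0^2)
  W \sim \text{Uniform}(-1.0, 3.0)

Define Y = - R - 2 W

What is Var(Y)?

For independent RVs: Var(aX + bY) = a²Var(X) + b²Var(Y)
Var(R) = 9
Var(W) = 1.3333333
Var(Y) = (-1)²*9 + (-2)²*1.3333333
= 1*9 + 4*1.3333333 = 14.333333

14.333333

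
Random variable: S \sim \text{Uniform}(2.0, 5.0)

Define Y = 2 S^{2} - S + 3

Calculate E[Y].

E[Y] = 2*E[S²] - 1*E[S] + 3
E[S] = 3.5
E[S²] = Var(S) + (E[S])² = 0.75 + 12.25 = 13
E[Y] = 2*13 - 1*3.5 + 3 = 25.5

25.5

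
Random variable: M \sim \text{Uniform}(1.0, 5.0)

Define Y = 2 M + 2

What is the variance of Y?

For Y = aM + b: Var(Y) = a² * Var(M)
Var(M) = (5 - 1)^2/12 = 1.3333333
Var(Y) = 2² * 1.3333333 = 4 * 1.3333333 = 5.3333333

5.3333333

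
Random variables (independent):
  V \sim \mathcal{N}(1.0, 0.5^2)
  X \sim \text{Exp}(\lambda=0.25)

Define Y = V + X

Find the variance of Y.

For independent RVs: Var(aX + bY) = a²Var(X) + b²Var(Y)
Var(V) = 0.25
Var(X) = 16
Var(Y) = 1²*0.25 + 1²*16
= 1*0.25 + 1*16 = 16.25

16.25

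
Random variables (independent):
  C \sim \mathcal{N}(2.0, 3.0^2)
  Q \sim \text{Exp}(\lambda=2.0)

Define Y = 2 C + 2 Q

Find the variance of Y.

For independent RVs: Var(aX + bY) = a²Var(X) + b²Var(Y)
Var(C) = 9
Var(Q) = 0.25
Var(Y) = 2²*9 + 2²*0.25
= 4*9 + 4*0.25 = 37

37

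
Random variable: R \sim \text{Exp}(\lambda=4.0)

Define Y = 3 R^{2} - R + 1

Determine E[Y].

E[Y] = 3*E[R²] - 1*E[R] + 1
E[R] = 0.25
E[R²] = Var(R) + (E[R])² = 0.0625 + 0.0625 = 0.125
E[Y] = 3*0.125 - 1*0.25 + 1 = 1.125

1.125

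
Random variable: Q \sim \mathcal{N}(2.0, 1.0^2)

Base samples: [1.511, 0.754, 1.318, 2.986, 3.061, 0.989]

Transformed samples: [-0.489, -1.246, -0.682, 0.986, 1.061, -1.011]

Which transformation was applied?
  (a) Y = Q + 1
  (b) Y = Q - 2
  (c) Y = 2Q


Checking option (b) Y = Q - 2:
  Q = 1.511 -> Y = -0.489 ✓
  Q = 0.754 -> Y = -1.246 ✓
  Q = 1.318 -> Y = -0.682 ✓
All samples match this transformation.

(b) Q - 2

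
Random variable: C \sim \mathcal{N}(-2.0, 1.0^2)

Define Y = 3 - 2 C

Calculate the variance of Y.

For Y = aC + b: Var(Y) = a² * Var(C)
Var(C) = 1.0^2 = 1
Var(Y) = (-2)² * 1 = 4 * 1 = 4

4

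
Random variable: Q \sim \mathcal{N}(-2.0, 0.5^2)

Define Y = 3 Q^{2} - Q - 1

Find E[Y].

E[Y] = 3*E[Q²] - 1*E[Q] - 1
E[Q] = -2
E[Q²] = Var(Q) + (E[Q])² = 0.25 + 4 = 4.25
E[Y] = 3*4.25 - 1*(-2) - 1 = 13.75

13.75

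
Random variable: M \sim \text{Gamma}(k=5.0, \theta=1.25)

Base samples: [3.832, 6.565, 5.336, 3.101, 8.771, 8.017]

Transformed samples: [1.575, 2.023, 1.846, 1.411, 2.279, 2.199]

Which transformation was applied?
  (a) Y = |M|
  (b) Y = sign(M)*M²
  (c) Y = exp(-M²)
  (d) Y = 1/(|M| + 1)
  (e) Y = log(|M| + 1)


Checking option (e) Y = log(|M| + 1):
  M = 3.832 -> Y = 1.575 ✓
  M = 6.565 -> Y = 2.023 ✓
  M = 5.336 -> Y = 1.846 ✓
All samples match this transformation.

(e) log(|M| + 1)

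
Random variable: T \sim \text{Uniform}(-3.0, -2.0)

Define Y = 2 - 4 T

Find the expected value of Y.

For Y = -4T + 2:
E[Y] = -4 * E[T] + 2
E[T] = (-3 - 2)/2 = -2.5
E[Y] = -4 * (-2.5) + 2 = 12

12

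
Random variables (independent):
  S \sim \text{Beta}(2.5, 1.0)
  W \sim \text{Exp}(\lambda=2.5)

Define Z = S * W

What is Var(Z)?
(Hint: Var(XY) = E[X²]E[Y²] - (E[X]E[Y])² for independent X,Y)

Var(XY) = E[X²]E[Y²] - (E[X]E[Y])²
E[S] = 0.71428571, Var(S) = 0.045351474
E[W] = 0.4, Var(W) = 0.16
E[S²] = 0.045351474 + 0.71428571² = 0.55555556
E[W²] = 0.16 + 0.4² = 0.32
Var(Z) = 0.55555556*0.32 - (0.71428571*0.4)²
= 0.17777778 - 0.081632653 = 0.096145125

0.096145125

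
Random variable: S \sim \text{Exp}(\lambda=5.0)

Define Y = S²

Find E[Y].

Using E[X²] = Var(X) + (E[X])²:
E[S] = 0.2
Var(S) = 1/5.0^2 = 0.04
E[S²] = 0.04 + 0.2² = 0.04 + 0.04 = 0.08

0.08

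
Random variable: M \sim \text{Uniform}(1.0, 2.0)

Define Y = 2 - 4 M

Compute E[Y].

For Y = -4M + 2:
E[Y] = -4 * E[M] + 2
E[M] = (1 + 2)/2 = 1.5
E[Y] = -4 * 1.5 + 2 = -4

-4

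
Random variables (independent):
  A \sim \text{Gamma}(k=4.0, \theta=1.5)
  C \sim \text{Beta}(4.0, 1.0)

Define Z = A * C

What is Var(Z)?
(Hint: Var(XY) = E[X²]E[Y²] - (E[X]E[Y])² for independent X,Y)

Var(XY) = E[X²]E[Y²] - (E[X]E[Y])²
E[A] = 6, Var(A) = 9
E[C] = 0.8, Var(C) = 0.026666667
E[A²] = 9 + 6² = 45
E[C²] = 0.026666667 + 0.8² = 0.66666667
Var(Z) = 45*0.66666667 - (6*0.8)²
= 30 - 23.04 = 6.96

6.96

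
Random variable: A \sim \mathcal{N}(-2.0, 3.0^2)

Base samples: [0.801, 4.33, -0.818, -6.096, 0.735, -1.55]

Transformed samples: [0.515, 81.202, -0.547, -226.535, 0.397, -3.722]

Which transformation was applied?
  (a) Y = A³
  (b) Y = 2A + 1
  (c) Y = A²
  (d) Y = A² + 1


Checking option (a) Y = A³:
  A = 0.801 -> Y = 0.515 ✓
  A = 4.33 -> Y = 81.202 ✓
  A = -0.818 -> Y = -0.547 ✓
All samples match this transformation.

(a) A³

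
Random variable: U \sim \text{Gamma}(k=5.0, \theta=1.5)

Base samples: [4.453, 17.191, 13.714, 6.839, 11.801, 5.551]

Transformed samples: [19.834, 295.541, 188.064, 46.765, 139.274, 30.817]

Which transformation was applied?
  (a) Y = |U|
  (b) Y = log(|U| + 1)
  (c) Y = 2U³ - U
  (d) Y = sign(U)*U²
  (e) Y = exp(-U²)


Checking option (d) Y = sign(U)*U²:
  U = 4.453 -> Y = 19.834 ✓
  U = 17.191 -> Y = 295.541 ✓
  U = 13.714 -> Y = 188.064 ✓
All samples match this transformation.

(d) sign(U)*U²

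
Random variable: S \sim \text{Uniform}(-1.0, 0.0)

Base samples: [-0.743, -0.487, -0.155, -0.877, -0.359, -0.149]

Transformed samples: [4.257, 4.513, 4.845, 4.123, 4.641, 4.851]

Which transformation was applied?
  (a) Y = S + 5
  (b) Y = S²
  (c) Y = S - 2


Checking option (a) Y = S + 5:
  S = -0.743 -> Y = 4.257 ✓
  S = -0.487 -> Y = 4.513 ✓
  S = -0.155 -> Y = 4.845 ✓
All samples match this transformation.

(a) S + 5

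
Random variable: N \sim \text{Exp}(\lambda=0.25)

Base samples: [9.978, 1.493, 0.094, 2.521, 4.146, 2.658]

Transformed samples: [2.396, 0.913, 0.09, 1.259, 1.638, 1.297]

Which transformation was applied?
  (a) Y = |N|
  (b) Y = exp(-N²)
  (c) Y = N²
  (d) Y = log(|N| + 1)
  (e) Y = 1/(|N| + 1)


Checking option (d) Y = log(|N| + 1):
  N = 9.978 -> Y = 2.396 ✓
  N = 1.493 -> Y = 0.913 ✓
  N = 0.094 -> Y = 0.09 ✓
All samples match this transformation.

(d) log(|N| + 1)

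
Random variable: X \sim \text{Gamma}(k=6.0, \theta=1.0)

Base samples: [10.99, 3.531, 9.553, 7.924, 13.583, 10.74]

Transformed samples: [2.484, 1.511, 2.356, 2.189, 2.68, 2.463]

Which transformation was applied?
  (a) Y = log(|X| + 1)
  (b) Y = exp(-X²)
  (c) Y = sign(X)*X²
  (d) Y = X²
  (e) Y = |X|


Checking option (a) Y = log(|X| + 1):
  X = 10.99 -> Y = 2.484 ✓
  X = 3.531 -> Y = 1.511 ✓
  X = 9.553 -> Y = 2.356 ✓
All samples match this transformation.

(a) log(|X| + 1)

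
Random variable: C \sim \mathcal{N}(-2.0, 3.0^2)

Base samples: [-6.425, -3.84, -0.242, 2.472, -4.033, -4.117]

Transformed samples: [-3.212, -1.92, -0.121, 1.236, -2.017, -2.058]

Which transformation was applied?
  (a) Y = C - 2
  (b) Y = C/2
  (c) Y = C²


Checking option (b) Y = C/2:
  C = -6.425 -> Y = -3.212 ✓
  C = -3.84 -> Y = -1.92 ✓
  C = -0.242 -> Y = -0.121 ✓
All samples match this transformation.

(b) C/2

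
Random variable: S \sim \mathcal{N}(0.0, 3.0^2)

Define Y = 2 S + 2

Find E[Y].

For Y = 2S + 2:
E[Y] = 2 * E[S] + 2
E[S] = 0.0 = 0
E[Y] = 2 * 0 + 2 = 2

2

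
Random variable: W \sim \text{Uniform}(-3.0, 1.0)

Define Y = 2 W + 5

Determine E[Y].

For Y = 2W + 5:
E[Y] = 2 * E[W] + 5
E[W] = (-3 + 1)/2 = -1
E[Y] = 2 * (-1) + 5 = 3

3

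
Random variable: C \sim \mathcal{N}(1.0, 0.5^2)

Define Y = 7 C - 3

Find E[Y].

For Y = 7C - 3:
E[Y] = 7 * E[C] - 3
E[C] = 1.0 = 1
E[Y] = 7 * 1 - 3 = 4

4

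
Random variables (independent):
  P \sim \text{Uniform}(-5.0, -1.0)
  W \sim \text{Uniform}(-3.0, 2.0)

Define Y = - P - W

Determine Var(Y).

For independent RVs: Var(aX + bY) = a²Var(X) + b²Var(Y)
Var(P) = 1.3333333
Var(W) = 2.0833333
Var(Y) = (-1)²*1.3333333 + (-1)²*2.0833333
= 1*1.3333333 + 1*2.0833333 = 3.4166667

3.4166667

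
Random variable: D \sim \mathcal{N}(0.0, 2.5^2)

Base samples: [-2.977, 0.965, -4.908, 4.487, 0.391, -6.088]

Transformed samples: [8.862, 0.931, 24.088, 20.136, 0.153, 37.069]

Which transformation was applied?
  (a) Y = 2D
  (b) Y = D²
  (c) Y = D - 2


Checking option (b) Y = D²:
  D = -2.977 -> Y = 8.862 ✓
  D = 0.965 -> Y = 0.931 ✓
  D = -4.908 -> Y = 24.088 ✓
All samples match this transformation.

(b) D²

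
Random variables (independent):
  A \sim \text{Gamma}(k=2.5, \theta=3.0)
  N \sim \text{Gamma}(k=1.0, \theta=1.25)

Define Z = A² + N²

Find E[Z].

E[Z] = E[A²] + E[N²]
E[A²] = Var(A) + E[A]² = 22.5 + 56.25 = 78.75
E[N²] = Var(N) + E[N]² = 1.5625 + 1.5625 = 3.125
E[Z] = 78.75 + 3.125 = 81.875

81.875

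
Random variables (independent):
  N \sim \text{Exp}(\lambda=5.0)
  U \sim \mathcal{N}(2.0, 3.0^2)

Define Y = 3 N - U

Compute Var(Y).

For independent RVs: Var(aX + bY) = a²Var(X) + b²Var(Y)
Var(N) = 0.04
Var(U) = 9
Var(Y) = 3²*0.04 + (-1)²*9
= 9*0.04 + 1*9 = 9.36

9.36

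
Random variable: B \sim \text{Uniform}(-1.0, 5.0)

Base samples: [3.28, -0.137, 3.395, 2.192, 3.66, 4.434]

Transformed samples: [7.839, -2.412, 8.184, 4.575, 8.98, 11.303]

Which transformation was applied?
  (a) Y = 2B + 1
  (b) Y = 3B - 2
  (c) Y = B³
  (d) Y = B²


Checking option (b) Y = 3B - 2:
  B = 3.28 -> Y = 7.839 ✓
  B = -0.137 -> Y = -2.412 ✓
  B = 3.395 -> Y = 8.184 ✓
All samples match this transformation.

(b) 3B - 2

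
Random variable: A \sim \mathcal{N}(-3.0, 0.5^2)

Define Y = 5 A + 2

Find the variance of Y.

For Y = aA + b: Var(Y) = a² * Var(A)
Var(A) = 0.5^2 = 0.25
Var(Y) = 5² * 0.25 = 25 * 0.25 = 6.25

6.25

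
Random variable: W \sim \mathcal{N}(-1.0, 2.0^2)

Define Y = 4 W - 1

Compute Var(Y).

For Y = aW + b: Var(Y) = a² * Var(W)
Var(W) = 2.0^2 = 4
Var(Y) = 4² * 4 = 16 * 4 = 64

64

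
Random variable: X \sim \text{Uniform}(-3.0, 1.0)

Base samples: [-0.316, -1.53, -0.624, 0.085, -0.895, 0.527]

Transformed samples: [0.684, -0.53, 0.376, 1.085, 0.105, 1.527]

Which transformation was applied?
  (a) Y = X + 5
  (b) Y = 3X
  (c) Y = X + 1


Checking option (c) Y = X + 1:
  X = -0.316 -> Y = 0.684 ✓
  X = -1.53 -> Y = -0.53 ✓
  X = -0.624 -> Y = 0.376 ✓
All samples match this transformation.

(c) X + 1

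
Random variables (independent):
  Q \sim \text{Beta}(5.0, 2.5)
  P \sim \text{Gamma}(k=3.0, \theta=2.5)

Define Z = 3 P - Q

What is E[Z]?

E[Z] = -1*E[Q] + 3*E[P]
E[Q] = 0.66666667
E[P] = 7.5
E[Z] = -1*0.66666667 + 3*7.5 = 21.833333

21.833333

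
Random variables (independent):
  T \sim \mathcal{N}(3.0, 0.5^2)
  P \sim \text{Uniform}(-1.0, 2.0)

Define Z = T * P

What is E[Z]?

For independent RVs: E[XY] = E[X]*E[Y]
E[T] = 3
E[P] = 0.5
E[Z] = 3 * 0.5 = 1.5

1.5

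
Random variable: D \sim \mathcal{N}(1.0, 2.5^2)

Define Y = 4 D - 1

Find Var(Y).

For Y = aD + b: Var(Y) = a² * Var(D)
Var(D) = 2.5^2 = 6.25
Var(Y) = 4² * 6.25 = 16 * 6.25 = 100

100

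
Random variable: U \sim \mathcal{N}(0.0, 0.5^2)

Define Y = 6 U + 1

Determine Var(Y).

For Y = aU + b: Var(Y) = a² * Var(U)
Var(U) = 0.5^2 = 0.25
Var(Y) = 6² * 0.25 = 36 * 0.25 = 9

9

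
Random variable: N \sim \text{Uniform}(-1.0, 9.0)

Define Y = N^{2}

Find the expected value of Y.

E[Y] = 1*E[N²]
E[N] = 4
E[N²] = Var(N) + (E[N])² = 8.3333333 + 16 = 24.333333
E[Y] = 1*24.333333 = 24.333333

24.333333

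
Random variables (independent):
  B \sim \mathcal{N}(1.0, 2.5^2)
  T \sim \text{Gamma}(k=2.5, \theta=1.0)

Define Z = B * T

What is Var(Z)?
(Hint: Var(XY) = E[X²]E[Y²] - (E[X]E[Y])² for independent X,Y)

Var(XY) = E[X²]E[Y²] - (E[X]E[Y])²
E[B] = 1, Var(B) = 6.25
E[T] = 2.5, Var(T) = 2.5
E[B²] = 6.25 + 1² = 7.25
E[T²] = 2.5 + 2.5² = 8.75
Var(Z) = 7.25*8.75 - (1*2.5)²
= 63.4375 - 6.25 = 57.1875

57.1875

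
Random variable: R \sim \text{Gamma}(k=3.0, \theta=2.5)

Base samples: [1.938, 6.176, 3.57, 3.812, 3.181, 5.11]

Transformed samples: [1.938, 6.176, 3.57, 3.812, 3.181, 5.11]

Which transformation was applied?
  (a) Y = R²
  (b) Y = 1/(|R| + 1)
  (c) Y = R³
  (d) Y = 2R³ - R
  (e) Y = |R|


Checking option (e) Y = |R|:
  R = 1.938 -> Y = 1.938 ✓
  R = 6.176 -> Y = 6.176 ✓
  R = 3.57 -> Y = 3.57 ✓
All samples match this transformation.

(e) |R|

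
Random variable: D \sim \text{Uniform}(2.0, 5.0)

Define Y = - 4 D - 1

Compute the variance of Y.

For Y = aD + b: Var(Y) = a² * Var(D)
Var(D) = (5 - 2)^2/12 = 0.75
Var(Y) = (-4)² * 0.75 = 16 * 0.75 = 12

12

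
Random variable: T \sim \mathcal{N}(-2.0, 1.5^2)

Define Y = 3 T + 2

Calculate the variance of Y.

For Y = aT + b: Var(Y) = a² * Var(T)
Var(T) = 1.5^2 = 2.25
Var(Y) = 3² * 2.25 = 9 * 2.25 = 20.25

20.25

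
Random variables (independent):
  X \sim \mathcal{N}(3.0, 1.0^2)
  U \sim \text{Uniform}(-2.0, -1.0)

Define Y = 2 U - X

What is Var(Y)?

For independent RVs: Var(aX + bY) = a²Var(X) + b²Var(Y)
Var(X) = 1
Var(U) = 0.083333333
Var(Y) = (-1)²*1 + 2²*0.083333333
= 1*1 + 4*0.083333333 = 1.3333333

1.3333333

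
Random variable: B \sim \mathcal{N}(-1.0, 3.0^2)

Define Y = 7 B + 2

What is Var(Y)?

For Y = aB + b: Var(Y) = a² * Var(B)
Var(B) = 3.0^2 = 9
Var(Y) = 7² * 9 = 49 * 9 = 441

441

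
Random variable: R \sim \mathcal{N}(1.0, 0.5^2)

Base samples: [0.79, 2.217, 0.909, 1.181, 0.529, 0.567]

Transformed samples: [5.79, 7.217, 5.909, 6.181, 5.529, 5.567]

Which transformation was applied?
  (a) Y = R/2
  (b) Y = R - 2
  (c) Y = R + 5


Checking option (c) Y = R + 5:
  R = 0.79 -> Y = 5.79 ✓
  R = 2.217 -> Y = 7.217 ✓
  R = 0.909 -> Y = 5.909 ✓
All samples match this transformation.

(c) R + 5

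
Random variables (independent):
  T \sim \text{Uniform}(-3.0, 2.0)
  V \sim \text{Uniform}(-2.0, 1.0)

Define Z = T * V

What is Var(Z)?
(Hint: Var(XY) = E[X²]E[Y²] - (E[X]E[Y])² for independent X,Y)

Var(XY) = E[X²]E[Y²] - (E[X]E[Y])²
E[T] = -0.5, Var(T) = 2.0833333
E[V] = -0.5, Var(V) = 0.75
E[T²] = 2.0833333 + (-0.5)² = 2.3333333
E[V²] = 0.75 + (-0.5)² = 1
Var(Z) = 2.3333333*1 - (-0.5*(-0.5))²
= 2.3333333 - 0.0625 = 2.2708333

2.2708333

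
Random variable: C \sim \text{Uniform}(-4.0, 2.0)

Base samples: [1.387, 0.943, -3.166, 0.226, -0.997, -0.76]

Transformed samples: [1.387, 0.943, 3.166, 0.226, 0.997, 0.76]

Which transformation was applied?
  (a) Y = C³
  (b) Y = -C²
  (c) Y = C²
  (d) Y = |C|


Checking option (d) Y = |C|:
  C = 1.387 -> Y = 1.387 ✓
  C = 0.943 -> Y = 0.943 ✓
  C = -3.166 -> Y = 3.166 ✓
All samples match this transformation.

(d) |C|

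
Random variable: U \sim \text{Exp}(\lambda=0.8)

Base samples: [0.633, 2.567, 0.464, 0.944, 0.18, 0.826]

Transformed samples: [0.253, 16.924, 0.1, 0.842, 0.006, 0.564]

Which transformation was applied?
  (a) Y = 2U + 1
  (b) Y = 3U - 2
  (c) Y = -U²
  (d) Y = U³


Checking option (d) Y = U³:
  U = 0.633 -> Y = 0.253 ✓
  U = 2.567 -> Y = 16.924 ✓
  U = 0.464 -> Y = 0.1 ✓
All samples match this transformation.

(d) U³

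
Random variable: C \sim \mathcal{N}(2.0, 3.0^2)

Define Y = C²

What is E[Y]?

Using E[X²] = Var(X) + (E[X])²:
E[C] = 2
Var(C) = 3.0^2 = 9
E[C²] = 9 + 2² = 9 + 4 = 13

13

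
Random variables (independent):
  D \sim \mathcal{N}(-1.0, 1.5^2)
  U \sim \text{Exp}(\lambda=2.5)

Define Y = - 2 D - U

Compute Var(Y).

For independent RVs: Var(aX + bY) = a²Var(X) + b²Var(Y)
Var(D) = 2.25
Var(U) = 0.16
Var(Y) = (-2)²*2.25 + (-1)²*0.16
= 4*2.25 + 1*0.16 = 9.16

9.16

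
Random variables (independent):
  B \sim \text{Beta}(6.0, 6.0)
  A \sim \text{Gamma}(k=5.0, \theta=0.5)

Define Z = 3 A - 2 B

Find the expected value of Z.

E[Z] = -2*E[B] + 3*E[A]
E[B] = 0.5
E[A] = 2.5
E[Z] = -2*0.5 + 3*2.5 = 6.5

6.5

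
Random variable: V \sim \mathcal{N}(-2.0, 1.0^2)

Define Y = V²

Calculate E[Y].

Using E[X²] = Var(X) + (E[X])²:
E[V] = -2
Var(V) = 1.0^2 = 1
E[V²] = 1 + (-2)² = 1 + 4 = 5

5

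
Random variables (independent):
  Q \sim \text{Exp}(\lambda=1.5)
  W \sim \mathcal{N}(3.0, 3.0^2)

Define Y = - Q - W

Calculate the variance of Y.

For independent RVs: Var(aX + bY) = a²Var(X) + b²Var(Y)
Var(Q) = 0.44444444
Var(W) = 9
Var(Y) = (-1)²*0.44444444 + (-1)²*9
= 1*0.44444444 + 1*9 = 9.4444444

9.4444444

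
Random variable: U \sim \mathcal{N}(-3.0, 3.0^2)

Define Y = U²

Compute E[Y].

Using E[X²] = Var(X) + (E[X])²:
E[U] = -3
Var(U) = 3.0^2 = 9
E[U²] = 9 + (-3)² = 9 + 9 = 18

18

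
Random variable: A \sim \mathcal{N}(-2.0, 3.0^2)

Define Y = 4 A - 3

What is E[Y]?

For Y = 4A - 3:
E[Y] = 4 * E[A] - 3
E[A] = -2.0 = -2
E[Y] = 4 * (-2) - 3 = -11

-11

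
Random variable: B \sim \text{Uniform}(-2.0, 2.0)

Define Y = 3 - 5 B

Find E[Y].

For Y = -5B + 3:
E[Y] = -5 * E[B] + 3
E[B] = (-2 + 2)/2 = 0
E[Y] = -5 * 0 + 3 = 3

3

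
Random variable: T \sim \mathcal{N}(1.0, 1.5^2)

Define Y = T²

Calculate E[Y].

Using E[X²] = Var(X) + (E[X])²:
E[T] = 1
Var(T) = 1.5^2 = 2.25
E[T²] = 2.25 + 1² = 2.25 + 1 = 3.25

3.25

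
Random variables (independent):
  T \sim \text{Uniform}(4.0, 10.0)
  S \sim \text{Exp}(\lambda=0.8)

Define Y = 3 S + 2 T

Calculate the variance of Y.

For independent RVs: Var(aX + bY) = a²Var(X) + b²Var(Y)
Var(T) = 3
Var(S) = 1.5625
Var(Y) = 2²*3 + 3²*1.5625
= 4*3 + 9*1.5625 = 26.0625

26.0625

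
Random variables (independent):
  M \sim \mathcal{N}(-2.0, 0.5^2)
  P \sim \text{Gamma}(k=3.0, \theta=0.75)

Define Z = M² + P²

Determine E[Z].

E[Z] = E[M²] + E[P²]
E[M²] = Var(M) + E[M]² = 0.25 + 4 = 4.25
E[P²] = Var(P) + E[P]² = 1.6875 + 5.0625 = 6.75
E[Z] = 4.25 + 6.75 = 11

11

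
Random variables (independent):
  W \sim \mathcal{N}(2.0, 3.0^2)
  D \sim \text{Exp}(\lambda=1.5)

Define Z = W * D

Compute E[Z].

For independent RVs: E[XY] = E[X]*E[Y]
E[W] = 2
E[D] = 0.66666667
E[Z] = 2 * 0.66666667 = 1.3333333

1.3333333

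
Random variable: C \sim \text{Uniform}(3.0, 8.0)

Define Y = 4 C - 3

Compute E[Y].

For Y = 4C - 3:
E[Y] = 4 * E[C] - 3
E[C] = (3 + 8)/2 = 5.5
E[Y] = 4 * 5.5 - 3 = 19

19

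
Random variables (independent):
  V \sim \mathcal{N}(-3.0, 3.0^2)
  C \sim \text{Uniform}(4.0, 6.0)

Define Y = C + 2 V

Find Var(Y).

For independent RVs: Var(aX + bY) = a²Var(X) + b²Var(Y)
Var(V) = 9
Var(C) = 0.33333333
Var(Y) = 2²*9 + 1²*0.33333333
= 4*9 + 1*0.33333333 = 36.333333

36.333333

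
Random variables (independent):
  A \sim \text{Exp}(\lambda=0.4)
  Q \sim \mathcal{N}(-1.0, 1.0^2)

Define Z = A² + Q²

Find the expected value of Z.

E[Z] = E[A²] + E[Q²]
E[A²] = Var(A) + E[A]² = 6.25 + 6.25 = 12.5
E[Q²] = Var(Q) + E[Q]² = 1 + 1 = 2
E[Z] = 12.5 + 2 = 14.5

14.5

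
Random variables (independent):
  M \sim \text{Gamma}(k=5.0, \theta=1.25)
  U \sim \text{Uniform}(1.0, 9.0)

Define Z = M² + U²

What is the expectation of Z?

E[Z] = E[M²] + E[U²]
E[M²] = Var(M) + E[M]² = 7.8125 + 39.0625 = 46.875
E[U²] = Var(U) + E[U]² = 5.3333333 + 25 = 30.333333
E[Z] = 46.875 + 30.333333 = 77.208333

77.208333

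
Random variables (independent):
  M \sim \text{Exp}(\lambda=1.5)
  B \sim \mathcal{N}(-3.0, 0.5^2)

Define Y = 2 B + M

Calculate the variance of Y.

For independent RVs: Var(aX + bY) = a²Var(X) + b²Var(Y)
Var(M) = 0.44444444
Var(B) = 0.25
Var(Y) = 1²*0.44444444 + 2²*0.25
= 1*0.44444444 + 4*0.25 = 1.4444444

1.4444444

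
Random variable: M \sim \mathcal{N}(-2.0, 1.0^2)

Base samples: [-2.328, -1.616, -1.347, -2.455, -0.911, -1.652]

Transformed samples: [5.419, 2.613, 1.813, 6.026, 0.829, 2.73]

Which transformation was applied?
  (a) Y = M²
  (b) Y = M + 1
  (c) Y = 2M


Checking option (a) Y = M²:
  M = -2.328 -> Y = 5.419 ✓
  M = -1.616 -> Y = 2.613 ✓
  M = -1.347 -> Y = 1.813 ✓
All samples match this transformation.

(a) M²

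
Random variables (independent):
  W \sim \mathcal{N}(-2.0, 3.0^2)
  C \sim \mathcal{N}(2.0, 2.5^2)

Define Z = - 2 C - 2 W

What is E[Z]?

E[Z] = -2*E[W] - 2*E[C]
E[W] = -2
E[C] = 2
E[Z] = -2*(-2) - 2*2 = 0

0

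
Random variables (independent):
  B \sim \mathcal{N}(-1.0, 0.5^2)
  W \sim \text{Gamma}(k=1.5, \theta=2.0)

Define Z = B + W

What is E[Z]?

E[Z] = 1*E[B] + 1*E[W]
E[B] = -1
E[W] = 3
E[Z] = 1*(-1) + 1*3 = 2

2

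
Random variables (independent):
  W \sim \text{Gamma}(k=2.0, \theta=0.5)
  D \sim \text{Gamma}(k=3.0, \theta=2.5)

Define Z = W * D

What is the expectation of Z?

For independent RVs: E[XY] = E[X]*E[Y]
E[W] = 1
E[D] = 7.5
E[Z] = 1 * 7.5 = 7.5

7.5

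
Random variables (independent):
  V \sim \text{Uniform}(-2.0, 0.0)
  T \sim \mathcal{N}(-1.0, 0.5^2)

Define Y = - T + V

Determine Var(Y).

For independent RVs: Var(aX + bY) = a²Var(X) + b²Var(Y)
Var(V) = 0.33333333
Var(T) = 0.25
Var(Y) = 1²*0.33333333 + (-1)²*0.25
= 1*0.33333333 + 1*0.25 = 0.58333333

0.58333333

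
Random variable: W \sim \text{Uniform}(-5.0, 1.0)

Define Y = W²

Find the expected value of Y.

E[W²] = Var(W) + (E[W])² = 3 + 4 = 7

7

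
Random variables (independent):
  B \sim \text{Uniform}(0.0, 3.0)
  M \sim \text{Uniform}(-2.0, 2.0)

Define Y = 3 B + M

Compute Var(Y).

For independent RVs: Var(aX + bY) = a²Var(X) + b²Var(Y)
Var(B) = 0.75
Var(M) = 1.3333333
Var(Y) = 3²*0.75 + 1²*1.3333333
= 9*0.75 + 1*1.3333333 = 8.0833333

8.0833333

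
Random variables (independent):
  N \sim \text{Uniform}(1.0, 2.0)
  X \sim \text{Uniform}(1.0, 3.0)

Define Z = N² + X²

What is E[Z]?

E[Z] = E[N²] + E[X²]
E[N²] = Var(N) + E[N]² = 0.083333333 + 2.25 = 2.3333333
E[X²] = Var(X) + E[X]² = 0.33333333 + 4 = 4.3333333
E[Z] = 2.3333333 + 4.3333333 = 6.6666667

6.6666667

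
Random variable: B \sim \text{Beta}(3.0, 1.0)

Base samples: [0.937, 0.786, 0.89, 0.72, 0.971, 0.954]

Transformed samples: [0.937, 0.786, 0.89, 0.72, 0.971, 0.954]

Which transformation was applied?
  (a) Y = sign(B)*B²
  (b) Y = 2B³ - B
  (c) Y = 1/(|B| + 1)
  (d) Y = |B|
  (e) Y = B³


Checking option (d) Y = |B|:
  B = 0.937 -> Y = 0.937 ✓
  B = 0.786 -> Y = 0.786 ✓
  B = 0.89 -> Y = 0.89 ✓
All samples match this transformation.

(d) |B|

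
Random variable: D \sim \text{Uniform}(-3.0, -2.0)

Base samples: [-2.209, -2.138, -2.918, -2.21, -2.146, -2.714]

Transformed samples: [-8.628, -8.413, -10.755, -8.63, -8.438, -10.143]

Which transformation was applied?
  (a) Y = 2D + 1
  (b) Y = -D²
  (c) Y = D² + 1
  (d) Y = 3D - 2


Checking option (d) Y = 3D - 2:
  D = -2.209 -> Y = -8.628 ✓
  D = -2.138 -> Y = -8.413 ✓
  D = -2.918 -> Y = -10.755 ✓
All samples match this transformation.

(d) 3D - 2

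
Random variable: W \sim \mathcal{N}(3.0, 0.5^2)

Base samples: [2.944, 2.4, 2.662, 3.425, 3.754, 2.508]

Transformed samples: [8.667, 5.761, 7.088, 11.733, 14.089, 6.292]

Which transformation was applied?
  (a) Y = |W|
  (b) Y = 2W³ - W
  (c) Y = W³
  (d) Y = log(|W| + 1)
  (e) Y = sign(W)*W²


Checking option (e) Y = sign(W)*W²:
  W = 2.944 -> Y = 8.667 ✓
  W = 2.4 -> Y = 5.761 ✓
  W = 2.662 -> Y = 7.088 ✓
All samples match this transformation.

(e) sign(W)*W²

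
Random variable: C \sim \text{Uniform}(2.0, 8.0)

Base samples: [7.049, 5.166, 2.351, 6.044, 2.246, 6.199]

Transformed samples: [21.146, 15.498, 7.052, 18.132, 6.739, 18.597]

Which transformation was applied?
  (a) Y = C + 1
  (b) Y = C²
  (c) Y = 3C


Checking option (c) Y = 3C:
  C = 7.049 -> Y = 21.146 ✓
  C = 5.166 -> Y = 15.498 ✓
  C = 2.351 -> Y = 7.052 ✓
All samples match this transformation.

(c) 3C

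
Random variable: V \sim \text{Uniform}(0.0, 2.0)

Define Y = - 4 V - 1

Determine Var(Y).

For Y = aV + b: Var(Y) = a² * Var(V)
Var(V) = (2 - 0)^2/12 = 0.33333333
Var(Y) = (-4)² * 0.33333333 = 16 * 0.33333333 = 5.3333333

5.3333333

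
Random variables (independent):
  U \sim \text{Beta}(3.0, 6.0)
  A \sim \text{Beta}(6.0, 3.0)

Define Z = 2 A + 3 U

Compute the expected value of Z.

E[Z] = 3*E[U] + 2*E[A]
E[U] = 0.33333333
E[A] = 0.66666667
E[Z] = 3*0.33333333 + 2*0.66666667 = 2.3333333

2.3333333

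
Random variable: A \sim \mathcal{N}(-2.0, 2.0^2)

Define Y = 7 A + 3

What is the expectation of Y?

For Y = 7A + 3:
E[Y] = 7 * E[A] + 3
E[A] = -2.0 = -2
E[Y] = 7 * (-2) + 3 = -11

-11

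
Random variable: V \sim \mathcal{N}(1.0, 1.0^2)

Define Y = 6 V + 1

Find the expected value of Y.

For Y = 6V + 1:
E[Y] = 6 * E[V] + 1
E[V] = 1.0 = 1
E[Y] = 6 * 1 + 1 = 7

7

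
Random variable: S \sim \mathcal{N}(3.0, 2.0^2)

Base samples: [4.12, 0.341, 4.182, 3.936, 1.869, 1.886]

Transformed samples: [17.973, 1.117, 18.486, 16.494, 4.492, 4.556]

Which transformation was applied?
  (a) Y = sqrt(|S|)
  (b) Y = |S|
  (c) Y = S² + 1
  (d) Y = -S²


Checking option (c) Y = S² + 1:
  S = 4.12 -> Y = 17.973 ✓
  S = 0.341 -> Y = 1.117 ✓
  S = 4.182 -> Y = 18.486 ✓
All samples match this transformation.

(c) S² + 1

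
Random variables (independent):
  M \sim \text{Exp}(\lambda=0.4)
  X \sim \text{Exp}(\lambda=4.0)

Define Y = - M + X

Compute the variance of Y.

For independent RVs: Var(aX + bY) = a²Var(X) + b²Var(Y)
Var(M) = 6.25
Var(X) = 0.0625
Var(Y) = (-1)²*6.25 + 1²*0.0625
= 1*6.25 + 1*0.0625 = 6.3125

6.3125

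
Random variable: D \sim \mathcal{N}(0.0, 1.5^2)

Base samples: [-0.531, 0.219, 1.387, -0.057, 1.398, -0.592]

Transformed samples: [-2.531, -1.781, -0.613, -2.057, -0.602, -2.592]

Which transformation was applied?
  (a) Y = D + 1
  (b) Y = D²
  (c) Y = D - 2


Checking option (c) Y = D - 2:
  D = -0.531 -> Y = -2.531 ✓
  D = 0.219 -> Y = -1.781 ✓
  D = 1.387 -> Y = -0.613 ✓
All samples match this transformation.

(c) D - 2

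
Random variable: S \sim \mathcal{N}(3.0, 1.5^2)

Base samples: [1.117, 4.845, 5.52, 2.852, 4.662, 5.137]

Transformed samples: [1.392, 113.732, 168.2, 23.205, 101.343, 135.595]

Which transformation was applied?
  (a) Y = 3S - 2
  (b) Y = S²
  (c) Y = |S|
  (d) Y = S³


Checking option (d) Y = S³:
  S = 1.117 -> Y = 1.392 ✓
  S = 4.845 -> Y = 113.732 ✓
  S = 5.52 -> Y = 168.2 ✓
All samples match this transformation.

(d) S³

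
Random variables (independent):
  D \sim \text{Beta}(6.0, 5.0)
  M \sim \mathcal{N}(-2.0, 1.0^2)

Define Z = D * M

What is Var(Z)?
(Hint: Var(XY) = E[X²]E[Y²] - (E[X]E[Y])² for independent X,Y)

Var(XY) = E[X²]E[Y²] - (E[X]E[Y])²
E[D] = 0.54545455, Var(D) = 0.020661157
E[M] = -2, Var(M) = 1
E[D²] = 0.020661157 + 0.54545455² = 0.31818182
E[M²] = 1 + (-2)² = 5
Var(Z) = 0.31818182*5 - (0.54545455*(-2))²
= 1.5909091 - 1.1900826 = 0.40082645

0.40082645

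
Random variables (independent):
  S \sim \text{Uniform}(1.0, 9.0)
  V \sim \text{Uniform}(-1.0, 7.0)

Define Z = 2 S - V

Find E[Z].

E[Z] = 2*E[S] - 1*E[V]
E[S] = 5
E[V] = 3
E[Z] = 2*5 - 1*3 = 7

7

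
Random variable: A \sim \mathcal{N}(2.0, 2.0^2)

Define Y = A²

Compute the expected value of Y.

E[A²] = Var(A) + (E[A])² = 4 + 4 = 8

8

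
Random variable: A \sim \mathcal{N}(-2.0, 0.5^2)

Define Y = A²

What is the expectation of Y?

Using E[X²] = Var(X) + (E[X])²:
E[A] = -2
Var(A) = 0.5^2 = 0.25
E[A²] = 0.25 + (-2)² = 0.25 + 4 = 4.25

4.25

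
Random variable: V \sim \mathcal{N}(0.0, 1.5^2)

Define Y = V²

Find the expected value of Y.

Using E[X²] = Var(X) + (E[X])²:
E[V] = 0
Var(V) = 1.5^2 = 2.25
E[V²] = 2.25 + 0² = 2.25 + 0 = 2.25

2.25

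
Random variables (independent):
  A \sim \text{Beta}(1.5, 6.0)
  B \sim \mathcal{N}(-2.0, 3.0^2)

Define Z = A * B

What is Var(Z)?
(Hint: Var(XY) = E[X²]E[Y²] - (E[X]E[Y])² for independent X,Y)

Var(XY) = E[X²]E[Y²] - (E[X]E[Y])²
E[A] = 0.2, Var(A) = 0.018823529
E[B] = -2, Var(B) = 9
E[A²] = 0.018823529 + 0.2² = 0.058823529
E[B²] = 9 + (-2)² = 13
Var(Z) = 0.058823529*13 - (0.2*(-2))²
= 0.76470588 - 0.16 = 0.60470588

0.60470588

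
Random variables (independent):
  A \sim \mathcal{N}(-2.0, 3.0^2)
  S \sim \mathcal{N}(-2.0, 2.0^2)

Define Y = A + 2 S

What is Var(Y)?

For independent RVs: Var(aX + bY) = a²Var(X) + b²Var(Y)
Var(A) = 9
Var(S) = 4
Var(Y) = 1²*9 + 2²*4
= 1*9 + 4*4 = 25

25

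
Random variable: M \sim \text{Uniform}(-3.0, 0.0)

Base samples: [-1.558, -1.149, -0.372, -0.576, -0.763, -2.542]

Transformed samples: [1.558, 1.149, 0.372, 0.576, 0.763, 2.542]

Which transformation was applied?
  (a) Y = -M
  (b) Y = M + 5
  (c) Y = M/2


Checking option (a) Y = -M:
  M = -1.558 -> Y = 1.558 ✓
  M = -1.149 -> Y = 1.149 ✓
  M = -0.372 -> Y = 0.372 ✓
All samples match this transformation.

(a) -M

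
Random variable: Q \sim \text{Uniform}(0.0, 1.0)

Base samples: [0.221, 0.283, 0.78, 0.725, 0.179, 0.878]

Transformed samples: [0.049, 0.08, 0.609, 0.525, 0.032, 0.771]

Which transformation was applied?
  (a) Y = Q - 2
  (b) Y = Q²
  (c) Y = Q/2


Checking option (b) Y = Q²:
  Q = 0.221 -> Y = 0.049 ✓
  Q = 0.283 -> Y = 0.08 ✓
  Q = 0.78 -> Y = 0.609 ✓
All samples match this transformation.

(b) Q²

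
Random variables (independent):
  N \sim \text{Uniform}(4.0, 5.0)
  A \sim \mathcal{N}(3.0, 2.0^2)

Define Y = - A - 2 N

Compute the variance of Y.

For independent RVs: Var(aX + bY) = a²Var(X) + b²Var(Y)
Var(N) = 0.083333333
Var(A) = 4
Var(Y) = (-2)²*0.083333333 + (-1)²*4
= 4*0.083333333 + 1*4 = 4.3333333

4.3333333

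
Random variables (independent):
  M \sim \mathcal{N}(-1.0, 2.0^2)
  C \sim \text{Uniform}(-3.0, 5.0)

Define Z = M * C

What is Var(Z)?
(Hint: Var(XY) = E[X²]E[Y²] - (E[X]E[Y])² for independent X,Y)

Var(XY) = E[X²]E[Y²] - (E[X]E[Y])²
E[M] = -1, Var(M) = 4
E[C] = 1, Var(C) = 5.3333333
E[M²] = 4 + (-1)² = 5
E[C²] = 5.3333333 + 1² = 6.3333333
Var(Z) = 5*6.3333333 - (-1*1)²
= 31.666667 - 1 = 30.666667

30.666667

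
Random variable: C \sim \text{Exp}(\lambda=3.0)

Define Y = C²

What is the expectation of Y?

Using E[X²] = Var(X) + (E[X])²:
E[C] = 0.33333333
Var(C) = 1/3.0^2 = 0.11111111
E[C²] = 0.11111111 + 0.33333333² = 0.11111111 + 0.11111111 = 0.22222222

0.22222222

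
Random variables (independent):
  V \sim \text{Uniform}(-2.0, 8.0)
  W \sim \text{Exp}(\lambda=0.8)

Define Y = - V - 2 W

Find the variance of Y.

For independent RVs: Var(aX + bY) = a²Var(X) + b²Var(Y)
Var(V) = 8.3333333
Var(W) = 1.5625
Var(Y) = (-1)²*8.3333333 + (-2)²*1.5625
= 1*8.3333333 + 4*1.5625 = 14.583333

14.583333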